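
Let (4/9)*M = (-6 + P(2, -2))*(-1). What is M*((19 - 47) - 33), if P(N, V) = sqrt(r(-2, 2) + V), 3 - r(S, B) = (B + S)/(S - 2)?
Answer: -2745/4 ≈ -686.25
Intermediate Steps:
r(S, B) = 3 - (B + S)/(-2 + S) (r(S, B) = 3 - (B + S)/(S - 2) = 3 - (B + S)/(-2 + S))
P(N, V) = sqrt(3 + V) (P(N, V) = sqrt((-6 - 1*2 + 2*(-2))/(-2 - 2) + V) = sqrt((-6 - 2 - 4)/(-4) + V) = sqrt(-1/4*(-12) + V) = sqrt(3 + V))
M = 45/4 (M = 9*((-6 + sqrt(3 - 2))*(-1))/4 = 9*((-6 + sqrt(1))*(-1))/4 = 9*((-6 + 1)*(-1))/4 = 9*(-5*(-1))/4 = (9/4)*5 = 45/4 ≈ 11.250)
M*((19 - 47) - 33) = 45*((19 - 47) - 33)/4 = 45*(-28 - 33)/4 = (45/4)*(-61) = -2745/4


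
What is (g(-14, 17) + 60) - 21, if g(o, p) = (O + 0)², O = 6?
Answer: 75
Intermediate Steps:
g(o, p) = 36 (g(o, p) = (6 + 0)² = 6² = 36)
(g(-14, 17) + 60) - 21 = (36 + 60) - 21 = 96 - 21 = 75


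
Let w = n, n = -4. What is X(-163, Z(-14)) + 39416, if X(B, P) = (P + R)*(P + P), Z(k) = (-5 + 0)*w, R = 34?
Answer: 41576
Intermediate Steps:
w = -4
Z(k) = 20 (Z(k) = (-5 + 0)*(-4) = -5*(-4) = 20)
X(B, P) = 2*P*(34 + P) (X(B, P) = (P + 34)*(P + P) = (34 + P)*(2*P) = 2*P*(34 + P))
X(-163, Z(-14)) + 39416 = 2*20*(34 + 20) + 39416 = 2*20*54 + 39416 = 2160 + 39416 = 41576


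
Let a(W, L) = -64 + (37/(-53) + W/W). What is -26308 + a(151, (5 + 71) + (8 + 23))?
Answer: -1397700/53 ≈ -26372.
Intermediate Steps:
a(W, L) = -3376/53 (a(W, L) = -64 + (37*(-1/53) + 1) = -64 + (-37/53 + 1) = -64 + 16/53 = -3376/53)
-26308 + a(151, (5 + 71) + (8 + 23)) = -26308 - 3376/53 = -1397700/53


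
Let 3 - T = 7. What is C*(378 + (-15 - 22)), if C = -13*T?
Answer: 17732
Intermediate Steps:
T = -4 (T = 3 - 1*7 = 3 - 7 = -4)
C = 52 (C = -13*(-4) = 52)
C*(378 + (-15 - 22)) = 52*(378 + (-15 - 22)) = 52*(378 - 37) = 52*341 = 17732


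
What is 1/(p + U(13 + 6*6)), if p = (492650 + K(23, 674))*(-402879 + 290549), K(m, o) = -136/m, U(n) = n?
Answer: -23/1272790335493 ≈ -1.8071e-11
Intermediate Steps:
p = -1272790336620/23 (p = (492650 - 136/23)*(-402879 + 290549) = (492650 - 136*1/23)*(-112330) = (492650 - 136/23)*(-112330) = (11330814/23)*(-112330) = -1272790336620/23 ≈ -5.5339e+10)
1/(p + U(13 + 6*6)) = 1/(-1272790336620/23 + (13 + 6*6)) = 1/(-1272790336620/23 + (13 + 36)) = 1/(-1272790336620/23 + 49) = 1/(-1272790335493/23) = -23/1272790335493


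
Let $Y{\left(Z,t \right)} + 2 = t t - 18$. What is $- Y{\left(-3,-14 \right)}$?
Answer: $-176$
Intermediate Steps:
$Y{\left(Z,t \right)} = -20 + t^{2}$ ($Y{\left(Z,t \right)} = -2 + \left(t t - 18\right) = -2 + \left(t^{2} - 18\right) = -2 + \left(-18 + t^{2}\right) = -20 + t^{2}$)
$- Y{\left(-3,-14 \right)} = - (-20 + \left(-14\right)^{2}) = - (-20 + 196) = \left(-1\right) 176 = -176$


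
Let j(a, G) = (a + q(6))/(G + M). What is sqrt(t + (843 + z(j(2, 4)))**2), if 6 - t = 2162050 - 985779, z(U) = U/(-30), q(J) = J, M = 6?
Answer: 4*I*sqrt(163708931)/75 ≈ 682.39*I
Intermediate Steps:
j(a, G) = (6 + a)/(6 + G) (j(a, G) = (a + 6)/(G + 6) = (6 + a)/(6 + G))
z(U) = -U/30 (z(U) = U*(-1/30) = -U/30)
t = -1176265 (t = 6 - (2162050 - 985779) = 6 - 1*1176271 = 6 - 1176271 = -1176265)
sqrt(t + (843 + z(j(2, 4)))**2) = sqrt(-1176265 + (843 - (6 + 2)/(30*(6 + 4)))**2) = sqrt(-1176265 + (843 - 8/(30*10))**2) = sqrt(-1176265 + (843 - 8/300)**2) = sqrt(-1176265 + (843 - 1/30*4/5)**2) = sqrt(-1176265 + (843 - 2/75)**2) = sqrt(-1176265 + (63223/75)**2) = sqrt(-1176265 + 3997147729/5625) = sqrt(-2619342896/5625) = 4*I*sqrt(163708931)/75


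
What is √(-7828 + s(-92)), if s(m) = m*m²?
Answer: 2*I*√196629 ≈ 886.86*I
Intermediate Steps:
s(m) = m³
√(-7828 + s(-92)) = √(-7828 + (-92)³) = √(-7828 - 778688) = √(-786516) = 2*I*√196629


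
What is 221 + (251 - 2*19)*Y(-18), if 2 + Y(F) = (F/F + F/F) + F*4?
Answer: -15115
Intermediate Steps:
Y(F) = 4*F (Y(F) = -2 + ((F/F + F/F) + F*4) = -2 + ((1 + 1) + 4*F) = -2 + (2 + 4*F) = 4*F)
221 + (251 - 2*19)*Y(-18) = 221 + (251 - 2*19)*(4*(-18)) = 221 + (251 - 1*38)*(-72) = 221 + (251 - 38)*(-72) = 221 + 213*(-72) = 221 - 15336 = -15115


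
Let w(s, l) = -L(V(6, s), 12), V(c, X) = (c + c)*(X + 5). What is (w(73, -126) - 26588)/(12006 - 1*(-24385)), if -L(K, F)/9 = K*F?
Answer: 74500/36391 ≈ 2.0472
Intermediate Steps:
V(c, X) = 2*c*(5 + X) (V(c, X) = (2*c)*(5 + X) = 2*c*(5 + X))
L(K, F) = -9*F*K (L(K, F) = -9*K*F = -9*F*K)
w(s, l) = 6480 + 1296*s (w(s, l) = -(-9)*12*2*6*(5 + s) = -(-9)*12*(60 + 12*s) = -(-6480 - 1296*s) = 6480 + 1296*s)
(w(73, -126) - 26588)/(12006 - 1*(-24385)) = ((6480 + 1296*73) - 26588)/(12006 - 1*(-24385)) = ((6480 + 94608) - 26588)/(12006 + 24385) = (101088 - 26588)/36391 = 74500*(1/36391) = 74500/36391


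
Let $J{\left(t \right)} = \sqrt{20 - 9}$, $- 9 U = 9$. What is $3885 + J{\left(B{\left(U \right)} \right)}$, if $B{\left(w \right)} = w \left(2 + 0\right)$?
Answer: $3885 + \sqrt{11} \approx 3888.3$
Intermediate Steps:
$U = -1$ ($U = \left(- \frac{1}{9}\right) 9 = -1$)
$B{\left(w \right)} = 2 w$ ($B{\left(w \right)} = w 2 = 2 w$)
$J{\left(t \right)} = \sqrt{11}$
$3885 + J{\left(B{\left(U \right)} \right)} = 3885 + \sqrt{11}$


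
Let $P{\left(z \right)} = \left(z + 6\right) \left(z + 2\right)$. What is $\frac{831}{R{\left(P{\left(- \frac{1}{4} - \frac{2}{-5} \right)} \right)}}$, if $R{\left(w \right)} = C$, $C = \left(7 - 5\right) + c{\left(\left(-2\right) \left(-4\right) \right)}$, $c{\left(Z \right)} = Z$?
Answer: $\frac{831}{10} \approx 83.1$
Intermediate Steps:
$C = 10$ ($C = \left(7 - 5\right) - -8 = 2 + 8 = 10$)
$P{\left(z \right)} = \left(2 + z\right) \left(6 + z\right)$ ($P{\left(z \right)} = \left(6 + z\right) \left(2 + z\right) = \left(2 + z\right) \left(6 + z\right)$)
$R{\left(w \right)} = 10$
$\frac{831}{R{\left(P{\left(- \frac{1}{4} - \frac{2}{-5} \right)} \right)}} = \frac{831}{10}$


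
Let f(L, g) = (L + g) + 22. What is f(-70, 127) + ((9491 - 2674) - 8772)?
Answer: -1876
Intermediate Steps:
f(L, g) = 22 + L + g
f(-70, 127) + ((9491 - 2674) - 8772) = (22 - 70 + 127) + ((9491 - 2674) - 8772) = 79 + (6817 - 8772) = 79 - 1955 = -1876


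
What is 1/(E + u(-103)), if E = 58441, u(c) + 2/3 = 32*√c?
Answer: 525963/30738402289 - 288*I*√103/30738402289 ≈ 1.7111e-5 - 9.5089e-8*I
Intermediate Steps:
u(c) = -⅔ + 32*√c
1/(E + u(-103)) = 1/(58441 + (-⅔ + 32*√(-103))) = 1/(58441 + (-⅔ + 32*(I*√103))) = 1/(58441 + (-⅔ + 32*I*√103)) = 1/(175321/3 + 32*I*√103)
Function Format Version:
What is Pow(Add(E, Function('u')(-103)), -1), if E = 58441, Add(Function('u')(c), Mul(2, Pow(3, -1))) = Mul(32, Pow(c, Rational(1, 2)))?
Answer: Add(Rational(525963, 30738402289), Mul(Rational(-288, 30738402289), I, Pow(103, Rational(1, 2)))) ≈ Add(1.7111e-5, Mul(-9.5089e-8, I))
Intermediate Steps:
Function('u')(c) = Add(Rational(-2, 3), Mul(32, Pow(c, Rational(1, 2))))
Pow(Add(E, Function('u')(-103)), -1) = Pow(Add(58441, Add(Rational(-2, 3), Mul(32, Pow(-103, Rational(1, 2))))), -1) = Pow(Add(58441, Add(Rational(-2, 3), Mul(32, Mul(I, Pow(103, Rational(1, 2)))))), -1) = Pow(Add(58441, Add(Rational(-2, 3), Mul(32, I, Pow(103, Rational(1, 2))))), -1) = Pow(Add(Rational(175321, 3), Mul(32, I, Pow(103, Rational(1, 2)))), -1)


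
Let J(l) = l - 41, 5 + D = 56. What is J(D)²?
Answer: 100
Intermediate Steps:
D = 51 (D = -5 + 56 = 51)
J(l) = -41 + l
J(D)² = (-41 + 51)² = 10² = 100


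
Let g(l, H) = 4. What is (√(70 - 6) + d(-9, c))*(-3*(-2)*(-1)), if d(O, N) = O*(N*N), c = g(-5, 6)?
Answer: 816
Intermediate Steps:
c = 4
d(O, N) = O*N²
(√(70 - 6) + d(-9, c))*(-3*(-2)*(-1)) = (√(70 - 6) - 9*4²)*(-3*(-2)*(-1)) = (√64 - 9*16)*(6*(-1)) = (8 - 144)*(-6) = -136*(-6) = 816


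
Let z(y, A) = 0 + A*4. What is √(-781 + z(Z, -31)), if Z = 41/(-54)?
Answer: I*√905 ≈ 30.083*I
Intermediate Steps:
Z = -41/54 (Z = 41*(-1/54) = -41/54 ≈ -0.75926)
z(y, A) = 4*A (z(y, A) = 0 + 4*A = 4*A)
√(-781 + z(Z, -31)) = √(-781 + 4*(-31)) = √(-781 - 124) = √(-905) = I*√905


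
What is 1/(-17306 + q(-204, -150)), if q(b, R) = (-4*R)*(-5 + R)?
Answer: -1/110306 ≈ -9.0657e-6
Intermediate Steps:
q(b, R) = -4*R*(-5 + R)
1/(-17306 + q(-204, -150)) = 1/(-17306 + 4*(-150)*(5 - 1*(-150))) = 1/(-17306 + 4*(-150)*(5 + 150)) = 1/(-17306 + 4*(-150)*155) = 1/(-17306 - 93000) = 1/(-110306) = -1/110306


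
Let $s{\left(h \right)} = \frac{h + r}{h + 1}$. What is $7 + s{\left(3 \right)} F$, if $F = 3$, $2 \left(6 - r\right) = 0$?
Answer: $\frac{55}{4} \approx 13.75$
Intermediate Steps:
$r = 6$ ($r = 6 - 0 = 6 + 0 = 6$)
$s{\left(h \right)} = \frac{6 + h}{1 + h}$ ($s{\left(h \right)} = \frac{h + 6}{h + 1} = \frac{6 + h}{1 + h}$)
$7 + s{\left(3 \right)} F = 7 + \frac{6 + 3}{1 + 3} \cdot 3 = 7 + \frac{1}{4} \cdot 9 \cdot 3 = 7 + \frac{9}{4} \cdot 3 = 7 + \frac{27}{4} = \frac{55}{4}$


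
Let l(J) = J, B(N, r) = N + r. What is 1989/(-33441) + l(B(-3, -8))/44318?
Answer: -29505451/494012746 ≈ -0.059726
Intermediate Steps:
1989/(-33441) + l(B(-3, -8))/44318 = 1989/(-33441) + (-3 - 8)/44318 = 1989*(-1/33441) - 11*1/44318 = -663/11147 - 11/44318 = -29505451/494012746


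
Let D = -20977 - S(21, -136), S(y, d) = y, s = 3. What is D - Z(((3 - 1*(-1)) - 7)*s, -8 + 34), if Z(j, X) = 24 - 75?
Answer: -20947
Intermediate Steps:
D = -20998 (D = -20977 - 1*21 = -20977 - 21 = -20998)
Z(j, X) = -51
D - Z(((3 - 1*(-1)) - 7)*s, -8 + 34) = -20998 - 1*(-51) = -20998 + 51 = -20947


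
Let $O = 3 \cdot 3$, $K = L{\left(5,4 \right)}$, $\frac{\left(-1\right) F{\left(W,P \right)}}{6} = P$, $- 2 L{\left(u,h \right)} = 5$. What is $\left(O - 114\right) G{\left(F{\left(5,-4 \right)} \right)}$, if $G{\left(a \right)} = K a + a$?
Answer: $3780$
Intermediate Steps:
$L{\left(u,h \right)} = - \frac{5}{2}$ ($L{\left(u,h \right)} = \left(- \frac{1}{2}\right) 5 = - \frac{5}{2}$)
$F{\left(W,P \right)} = - 6 P$
$K = - \frac{5}{2} \approx -2.5$
$O = 9$
$G{\left(a \right)} = - \frac{3 a}{2}$ ($G{\left(a \right)} = - \frac{5 a}{2} + a = - \frac{3 a}{2}$)
$\left(O - 114\right) G{\left(F{\left(5,-4 \right)} \right)} = \left(9 - 114\right) \left(- \frac{3 \left(\left(-6\right) \left(-4\right)\right)}{2}\right) = - 105 \left(\left(- \frac{3}{2}\right) 24\right) = \left(-105\right) \left(-36\right) = 3780$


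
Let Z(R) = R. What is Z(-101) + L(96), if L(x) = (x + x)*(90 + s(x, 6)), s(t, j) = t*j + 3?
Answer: 128347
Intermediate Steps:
s(t, j) = 3 + j*t (s(t, j) = j*t + 3 = 3 + j*t)
L(x) = 2*x*(93 + 6*x) (L(x) = (x + x)*(90 + (3 + 6*x)) = (2*x)*(93 + 6*x) = 2*x*(93 + 6*x))
Z(-101) + L(96) = -101 + 6*96*(31 + 2*96) = -101 + 6*96*(31 + 192) = -101 + 6*96*223 = -101 + 128448 = 128347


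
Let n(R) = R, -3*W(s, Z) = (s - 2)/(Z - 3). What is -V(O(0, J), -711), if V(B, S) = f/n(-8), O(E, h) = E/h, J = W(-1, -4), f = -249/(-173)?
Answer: 249/1384 ≈ 0.17991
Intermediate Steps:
f = 249/173 (f = -249*(-1/173) = 249/173 ≈ 1.4393)
W(s, Z) = -(-2 + s)/(3*(-3 + Z)) (W(s, Z) = -(s - 2)/(3*(Z - 3)) = -(-2 + s)/(3*(-3 + Z)))
J = -⅐ (J = (2 - 1*(-1))/(3*(-3 - 4)) = (⅓)*(2 + 1)/(-7) = (⅓)*(-⅐)*3 = -⅐ ≈ -0.14286)
V(B, S) = -249/1384 (V(B, S) = (249/173)/(-8) = (249/173)*(-⅛) = -249/1384)
-V(O(0, J), -711) = -1*(-249/1384) = 249/1384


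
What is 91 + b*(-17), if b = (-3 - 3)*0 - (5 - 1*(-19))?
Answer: 499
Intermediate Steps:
b = -24 (b = -6*0 - (5 + 19) = 0 - 1*24 = 0 - 24 = -24)
91 + b*(-17) = 91 - 24*(-17) = 91 + 408 = 499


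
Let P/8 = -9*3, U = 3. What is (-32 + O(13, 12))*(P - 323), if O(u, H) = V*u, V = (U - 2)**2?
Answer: 10241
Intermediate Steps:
V = 1 (V = (3 - 2)**2 = 1**2 = 1)
P = -216 (P = 8*(-9*3) = 8*(-27) = -216)
O(u, H) = u (O(u, H) = 1*u = u)
(-32 + O(13, 12))*(P - 323) = (-32 + 13)*(-216 - 323) = -19*(-539) = 10241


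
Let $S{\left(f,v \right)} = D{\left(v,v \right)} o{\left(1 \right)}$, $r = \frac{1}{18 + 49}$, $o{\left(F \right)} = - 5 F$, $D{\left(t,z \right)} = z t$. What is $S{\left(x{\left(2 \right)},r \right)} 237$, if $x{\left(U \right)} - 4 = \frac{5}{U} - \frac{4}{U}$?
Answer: $- \frac{1185}{4489} \approx -0.26398$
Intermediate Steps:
$D{\left(t,z \right)} = t z$
$r = \frac{1}{67} \approx 0.014925$
$x{\left(U \right)} = 4 + \frac{1}{U}$ ($x{\left(U \right)} = 4 + \left(\frac{5}{U} - \frac{4}{U}\right) = 4 + \frac{1}{U}$)
$S{\left(f,v \right)} = - 5 v^{2}$ ($S{\left(f,v \right)} = v v \left(\left(-5\right) 1\right) = v^{2} \left(-5\right) = - 5 v^{2}$)
$S{\left(x{\left(2 \right)},r \right)} 237 = - \frac{5}{4489} \cdot 237 = \left(-5\right) \frac{1}{4489} \cdot 237 = \left(- \frac{5}{4489}\right) 237 = - \frac{1185}{4489}$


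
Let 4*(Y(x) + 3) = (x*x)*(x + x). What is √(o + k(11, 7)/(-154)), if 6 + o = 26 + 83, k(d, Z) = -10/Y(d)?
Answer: 23*√81069065/20405 ≈ 10.149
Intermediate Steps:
Y(x) = -3 + x³/2 (Y(x) = -3 + ((x*x)*(x + x))/4 = -3 + (x²*(2*x))/4 = -3 + (2*x³)/4 = -3 + x³/2)
k(d, Z) = -10/(-3 + d³/2)
o = 103 (o = -6 + (26 + 83) = -6 + 109 = 103)
√(o + k(11, 7)/(-154)) = √(103 - 20/(-6 + 11³)/(-154)) = √(103 - 20/(-6 + 1331)*(-1/154)) = √(103 - 20/1325*(-1/154)) = √(103 - 20*1/1325*(-1/154)) = √(103 - 4/265*(-1/154)) = √(103 + 2/20405) = √(2101717/20405) = 23*√81069065/20405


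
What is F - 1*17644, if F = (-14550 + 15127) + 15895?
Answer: -1172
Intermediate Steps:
F = 16472 (F = 577 + 15895 = 16472)
F - 1*17644 = 16472 - 1*17644 = 16472 - 17644 = -1172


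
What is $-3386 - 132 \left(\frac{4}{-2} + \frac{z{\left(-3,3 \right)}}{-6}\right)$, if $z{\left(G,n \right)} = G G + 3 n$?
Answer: $-2726$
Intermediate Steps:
$z{\left(G,n \right)} = G^{2} + 3 n$
$-3386 - 132 \left(\frac{4}{-2} + \frac{z{\left(-3,3 \right)}}{-6}\right) = -3386 - 132 \left(\frac{4}{-2} + \frac{\left(-3\right)^{2} + 3 \cdot 3}{-6}\right) = -3386 - 132 \left(4 \left(- \frac{1}{2}\right) + \left(9 + 9\right) \left(- \frac{1}{6}\right)\right) = -3386 - 132 \left(-2 + 18 \left(- \frac{1}{6}\right)\right) = -3386 - 132 \left(-2 - 3\right) = -3386 - -660 = -3386 + 660 = -2726$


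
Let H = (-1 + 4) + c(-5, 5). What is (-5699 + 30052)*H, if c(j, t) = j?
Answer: -48706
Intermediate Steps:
H = -2 (H = (-1 + 4) - 5 = 3 - 5 = -2)
(-5699 + 30052)*H = (-5699 + 30052)*(-2) = 24353*(-2) = -48706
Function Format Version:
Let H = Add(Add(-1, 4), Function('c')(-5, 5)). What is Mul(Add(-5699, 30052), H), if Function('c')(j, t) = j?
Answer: -48706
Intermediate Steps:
H = -2 (H = Add(Add(-1, 4), -5) = Add(3, -5) = -2)
Mul(Add(-5699, 30052), H) = Mul(Add(-5699, 30052), -2) = Mul(24353, -2) = -48706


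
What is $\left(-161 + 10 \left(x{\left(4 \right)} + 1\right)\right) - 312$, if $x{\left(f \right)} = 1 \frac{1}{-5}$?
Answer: $-465$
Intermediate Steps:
$x{\left(f \right)} = - \frac{1}{5}$ ($x{\left(f \right)} = 1 \left(- \frac{1}{5}\right) = - \frac{1}{5}$)
$\left(-161 + 10 \left(x{\left(4 \right)} + 1\right)\right) - 312 = \left(-161 + 10 \left(- \frac{1}{5} + 1\right)\right) - 312 = \left(-161 + 10 \cdot \frac{4}{5}\right) - 312 = \left(-161 + 8\right) - 312 = -153 - 312 = -465$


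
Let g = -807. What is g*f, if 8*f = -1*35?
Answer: 28245/8 ≈ 3530.6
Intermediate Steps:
f = -35/8 (f = (-1*35)/8 = (⅛)*(-35) = -35/8 ≈ -4.3750)
g*f = -807*(-35/8) = 28245/8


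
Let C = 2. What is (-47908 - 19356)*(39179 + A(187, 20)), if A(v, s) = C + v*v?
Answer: -4987625600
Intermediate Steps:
A(v, s) = 2 + v² (A(v, s) = 2 + v*v = 2 + v²)
(-47908 - 19356)*(39179 + A(187, 20)) = (-47908 - 19356)*(39179 + (2 + 187²)) = -67264*(39179 + (2 + 34969)) = -67264*(39179 + 34971) = -67264*74150 = -4987625600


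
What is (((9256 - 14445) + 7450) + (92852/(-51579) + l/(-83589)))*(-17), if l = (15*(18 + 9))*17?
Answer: -295152806056/7685271 ≈ -38405.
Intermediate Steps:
l = 6885 (l = (15*27)*17 = 405*17 = 6885)
(((9256 - 14445) + 7450) + (92852/(-51579) + l/(-83589)))*(-17) = (((9256 - 14445) + 7450) + (92852/(-51579) + 6885/(-83589)))*(-17) = ((-5189 + 7450) + (92852*(-1/51579) + 6885*(-1/83589)))*(-17) = (2261 + (-92852/51579 - 135/1639))*(-17) = (2261 - 14467963/7685271)*(-17) = (17361929768/7685271)*(-17) = -295152806056/7685271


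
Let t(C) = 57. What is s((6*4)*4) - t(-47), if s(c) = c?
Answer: 39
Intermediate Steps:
s((6*4)*4) - t(-47) = (6*4)*4 - 1*57 = 24*4 - 57 = 96 - 57 = 39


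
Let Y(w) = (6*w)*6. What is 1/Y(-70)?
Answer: -1/2520 ≈ -0.00039683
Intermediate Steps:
Y(w) = 36*w
1/Y(-70) = 1/(36*(-70)) = 1/(-2520) = -1/2520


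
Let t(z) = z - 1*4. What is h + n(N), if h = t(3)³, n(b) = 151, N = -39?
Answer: 150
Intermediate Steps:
t(z) = -4 + z (t(z) = z - 4 = -4 + z)
h = -1 (h = (-4 + 3)³ = (-1)³ = -1)
h + n(N) = -1 + 151 = 150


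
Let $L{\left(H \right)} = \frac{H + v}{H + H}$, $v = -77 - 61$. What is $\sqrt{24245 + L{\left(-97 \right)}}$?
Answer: $\frac{\sqrt{912530410}}{194} \approx 155.71$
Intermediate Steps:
$v = -138$
$L{\left(H \right)} = \frac{-138 + H}{2 H}$ ($L{\left(H \right)} = \frac{H - 138}{H + H} = \frac{-138 + H}{2 H}$)
$\sqrt{24245 + L{\left(-97 \right)}} = \sqrt{24245 + \frac{-138 - 97}{2 \left(-97\right)}} = \sqrt{24245 + \frac{1}{2} \left(- \frac{1}{97}\right) \left(-235\right)} = \sqrt{24245 + \frac{235}{194}} = \sqrt{\frac{4703765}{194}} = \frac{\sqrt{912530410}}{194}$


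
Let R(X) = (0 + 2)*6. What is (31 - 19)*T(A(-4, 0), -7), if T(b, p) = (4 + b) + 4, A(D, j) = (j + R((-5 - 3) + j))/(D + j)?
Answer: 60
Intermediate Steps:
R(X) = 12 (R(X) = 2*6 = 12)
A(D, j) = (12 + j)/(D + j) (A(D, j) = (j + 12)/(D + j) = (12 + j)/(D + j))
T(b, p) = 8 + b
(31 - 19)*T(A(-4, 0), -7) = (31 - 19)*(8 + (12 + 0)/(-4 + 0)) = 12*(8 + 12/(-4)) = 12*(8 - 1/4*12) = 12*(8 - 3) = 12*5 = 60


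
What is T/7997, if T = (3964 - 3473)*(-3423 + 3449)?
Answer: 12766/7997 ≈ 1.5963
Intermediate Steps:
T = 12766 (T = 491*26 = 12766)
T/7997 = 12766/7997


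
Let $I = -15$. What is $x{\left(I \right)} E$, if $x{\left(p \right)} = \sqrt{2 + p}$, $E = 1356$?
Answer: $1356 i \sqrt{13} \approx 4889.1 i$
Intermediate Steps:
$x{\left(I \right)} E = \sqrt{2 - 15} \cdot 1356 = \sqrt{-13} \cdot 1356 = i \sqrt{13} \cdot 1356 = 1356 i \sqrt{13}$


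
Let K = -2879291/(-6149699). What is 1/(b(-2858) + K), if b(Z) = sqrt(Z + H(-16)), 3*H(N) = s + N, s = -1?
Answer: 53120318950227/324926162769041234 - 416006775696611*I*sqrt(213)/324926162769041234 ≈ 0.00016348 - 0.018686*I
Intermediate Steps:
H(N) = -1/3 + N/3 (H(N) = (-1 + N)/3 = -1/3 + N/3)
b(Z) = sqrt(-17/3 + Z) (b(Z) = sqrt(Z + (-1/3 + (1/3)*(-16))) = sqrt(Z + (-1/3 - 16/3)) = sqrt(Z - 17/3) = sqrt(-17/3 + Z))
K = 2879291/6149699 (K = -2879291*(-1/6149699) = 2879291/6149699 ≈ 0.46820)
1/(b(-2858) + K) = 1/(sqrt(-51 + 9*(-2858))/3 + 2879291/6149699) = 1/(sqrt(-51 - 25722)/3 + 2879291/6149699) = 1/(sqrt(-25773)/3 + 2879291/6149699) = 1/((11*I*sqrt(213))/3 + 2879291/6149699) = 1/(11*I*sqrt(213)/3 + 2879291/6149699) = 1/(2879291/6149699 + 11*I*sqrt(213)/3)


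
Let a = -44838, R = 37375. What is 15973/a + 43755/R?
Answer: 272979163/335164050 ≈ 0.81446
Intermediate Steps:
15973/a + 43755/R = 15973/(-44838) + 43755/37375 = 15973*(-1/44838) + 43755*(1/37375) = -15973/44838 + 8751/7475 = 272979163/335164050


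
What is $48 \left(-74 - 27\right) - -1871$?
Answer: $-2977$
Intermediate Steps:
$48 \left(-74 - 27\right) - -1871 = 48 \left(-101\right) + 1871 = -4848 + 1871 = -2977$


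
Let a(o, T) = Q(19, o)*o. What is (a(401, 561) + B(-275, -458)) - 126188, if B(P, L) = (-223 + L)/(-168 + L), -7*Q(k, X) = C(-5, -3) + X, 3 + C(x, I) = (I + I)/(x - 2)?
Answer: -4571521935/30674 ≈ -1.4904e+5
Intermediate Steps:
C(x, I) = -3 + 2*I/(-2 + x) (C(x, I) = -3 + (I + I)/(x - 2) = -3 + (2*I)/(-2 + x) = -3 + 2*I/(-2 + x))
Q(k, X) = 15/49 - X/7 (Q(k, X) = -((6 - 3*(-5) + 2*(-3))/(-2 - 5) + X)/7 = -((6 + 15 - 6)/(-7) + X)/7 = -(-⅐*15 + X)/7 = -(-15/7 + X)/7 = 15/49 - X/7)
B(P, L) = (-223 + L)/(-168 + L)
a(o, T) = o*(15/49 - o/7) (a(o, T) = (15/49 - o/7)*o = o*(15/49 - o/7))
(a(401, 561) + B(-275, -458)) - 126188 = ((1/49)*401*(15 - 7*401) + (-223 - 458)/(-168 - 458)) - 126188 = ((1/49)*401*(15 - 2807) - 681/(-626)) - 126188 = ((1/49)*401*(-2792) - 1/626*(-681)) - 126188 = (-1119592/49 + 681/626) - 126188 = -700831223/30674 - 126188 = -4571521935/30674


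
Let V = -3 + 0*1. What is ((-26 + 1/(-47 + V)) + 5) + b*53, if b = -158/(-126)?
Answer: 143137/3150 ≈ 45.440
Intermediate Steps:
b = 79/63 (b = -158*(-1/126) = 79/63 ≈ 1.2540)
V = -3 (V = -3 + 0 = -3)
((-26 + 1/(-47 + V)) + 5) + b*53 = ((-26 + 1/(-47 - 3)) + 5) + (79/63)*53 = ((-26 + 1/(-50)) + 5) + 4187/63 = ((-26 - 1/50) + 5) + 4187/63 = (-1301/50 + 5) + 4187/63 = -1051/50 + 4187/63 = 143137/3150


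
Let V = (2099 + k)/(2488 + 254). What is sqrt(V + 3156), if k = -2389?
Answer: sqrt(5931948201)/1371 ≈ 56.177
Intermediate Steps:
V = -145/1371 (V = (2099 - 2389)/(2488 + 254) = -290/2742 = -290*1/2742 = -145/1371 ≈ -0.10576)
sqrt(V + 3156) = sqrt(-145/1371 + 3156) = sqrt(4326731/1371) = sqrt(5931948201)/1371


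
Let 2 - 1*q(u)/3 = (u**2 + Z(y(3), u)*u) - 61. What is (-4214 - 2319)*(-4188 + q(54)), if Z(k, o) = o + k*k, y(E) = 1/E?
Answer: 140544429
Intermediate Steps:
Z(k, o) = o + k**2
q(u) = 189 - 3*u**2 - 3*u*(1/9 + u) (q(u) = 6 - 3*((u**2 + (u + (1/3)**2)*u) - 61) = 6 - 3*((u**2 + (u + 1/9)*u) - 61) = 6 - 3*((u**2 + (1/9 + u)*u) - 61) = 6 - 3*((u**2 + u*(1/9 + u)) - 61) = 6 - 3*(-61 + u**2 + u*(1/9 + u)) = 6 + (183 - 3*u**2 - 3*u*(1/9 + u)) = 189 - 3*u**2 - 3*u*(1/9 + u))
(-4214 - 2319)*(-4188 + q(54)) = (-4214 - 2319)*(-4188 + (189 - 6*54**2 - 1/3*54)) = -6533*(-4188 + (189 - 6*2916 - 18)) = -6533*(-4188 + (189 - 17496 - 18)) = -6533*(-4188 - 17325) = -6533*(-21513) = 140544429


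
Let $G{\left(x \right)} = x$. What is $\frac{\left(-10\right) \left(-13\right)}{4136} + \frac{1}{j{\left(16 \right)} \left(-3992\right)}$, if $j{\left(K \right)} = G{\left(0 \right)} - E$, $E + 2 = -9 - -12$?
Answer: $\frac{65387}{2063864} \approx 0.031682$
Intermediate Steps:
$E = 1$ ($E = -2 - -3 = -2 + \left(-9 + 12\right) = -2 + 3 = 1$)
$j{\left(K \right)} = -1$ ($j{\left(K \right)} = 0 - 1 = -1$)
$\frac{\left(-10\right) \left(-13\right)}{4136} + \frac{1}{j{\left(16 \right)} \left(-3992\right)} = \frac{\left(-10\right) \left(-13\right)}{4136} + \frac{1}{\left(-1\right) \left(-3992\right)} = 130 \cdot \frac{1}{4136} - - \frac{1}{3992} = \frac{65}{2068} + \frac{1}{3992} = \frac{65387}{2063864}$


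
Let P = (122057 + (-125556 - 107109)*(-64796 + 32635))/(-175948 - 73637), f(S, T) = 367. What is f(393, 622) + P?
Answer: -7391263427/249585 ≈ -29614.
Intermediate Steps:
P = -7482861122/249585 (P = (122057 - 232665*(-32161))/(-249585) = (122057 + 7482739065)*(-1/249585) = 7482861122*(-1/249585) = -7482861122/249585 ≈ -29981.)
f(393, 622) + P = 367 - 7482861122/249585 = -7391263427/249585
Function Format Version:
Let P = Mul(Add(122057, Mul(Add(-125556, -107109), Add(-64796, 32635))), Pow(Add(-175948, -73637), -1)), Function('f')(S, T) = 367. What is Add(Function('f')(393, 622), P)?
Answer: Rational(-7391263427, 249585) ≈ -29614.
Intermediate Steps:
P = Rational(-7482861122, 249585) (P = Mul(Add(122057, Mul(-232665, -32161)), Pow(-249585, -1)) = Mul(Add(122057, 7482739065), Rational(-1, 249585)) = Mul(7482861122, Rational(-1, 249585)) = Rational(-7482861122, 249585) ≈ -29981.)
Add(Function('f')(393, 622), P) = Add(367, Rational(-7482861122, 249585)) = Rational(-7391263427, 249585)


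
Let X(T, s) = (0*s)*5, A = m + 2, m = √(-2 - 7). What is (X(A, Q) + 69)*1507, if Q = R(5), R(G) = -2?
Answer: 103983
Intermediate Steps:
m = 3*I (m = √(-9) = 3*I ≈ 3.0*I)
A = 2 + 3*I (A = 3*I + 2 = 2 + 3*I ≈ 2.0 + 3.0*I)
Q = -2
X(T, s) = 0 (X(T, s) = 0*5 = 0)
(X(A, Q) + 69)*1507 = (0 + 69)*1507 = 69*1507 = 103983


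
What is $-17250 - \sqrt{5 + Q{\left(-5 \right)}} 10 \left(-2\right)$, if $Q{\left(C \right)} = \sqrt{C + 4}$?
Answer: $-17250 + 20 \sqrt{5 + i} \approx -17205.0 + 4.4502 i$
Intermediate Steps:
$Q{\left(C \right)} = \sqrt{4 + C}$
$-17250 - \sqrt{5 + Q{\left(-5 \right)}} 10 \left(-2\right) = -17250 - \sqrt{5 + \sqrt{4 - 5}} \cdot 10 \left(-2\right) = -17250 - \sqrt{5 + \sqrt{-1}} \cdot 10 \left(-2\right) = -17250 - \sqrt{5 + i} 10 \left(-2\right) = -17250 - 10 \sqrt{5 + i} \left(-2\right) = -17250 - - 20 \sqrt{5 + i} = -17250 + 20 \sqrt{5 + i}$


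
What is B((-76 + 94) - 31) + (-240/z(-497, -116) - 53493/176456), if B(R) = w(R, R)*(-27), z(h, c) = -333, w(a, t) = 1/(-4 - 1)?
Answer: 569732417/97933080 ≈ 5.8176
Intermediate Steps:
w(a, t) = -⅕ (w(a, t) = 1/(-5) = -⅕)
B(R) = 27/5 (B(R) = -⅕*(-27) = 27/5)
B((-76 + 94) - 31) + (-240/z(-497, -116) - 53493/176456) = 27/5 + (-240/(-333) - 53493/176456) = 27/5 + (-240*(-1/333) - 53493*1/176456) = 27/5 + (80/111 - 53493/176456) = 27/5 + 8178757/19586616 = 569732417/97933080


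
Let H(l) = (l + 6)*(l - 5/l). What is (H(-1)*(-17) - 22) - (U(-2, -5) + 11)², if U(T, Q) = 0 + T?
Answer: -443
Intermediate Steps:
H(l) = (6 + l)*(l - 5/l)
U(T, Q) = T
(H(-1)*(-17) - 22) - (U(-2, -5) + 11)² = ((-5 + (-1)² - 30/(-1) + 6*(-1))*(-17) - 22) - (-2 + 11)² = ((-5 + 1 - 30*(-1) - 6)*(-17) - 22) - 1*9² = ((-5 + 1 + 30 - 6)*(-17) - 22) - 1*81 = (20*(-17) - 22) - 81 = (-340 - 22) - 81 = -362 - 81 = -443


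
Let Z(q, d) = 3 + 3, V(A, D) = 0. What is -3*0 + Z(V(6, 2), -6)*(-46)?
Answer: -276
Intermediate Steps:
Z(q, d) = 6
-3*0 + Z(V(6, 2), -6)*(-46) = -3*0 + 6*(-46) = 0 - 276 = -276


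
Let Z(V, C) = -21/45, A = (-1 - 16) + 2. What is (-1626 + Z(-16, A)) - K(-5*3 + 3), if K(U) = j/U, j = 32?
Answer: -8119/5 ≈ -1623.8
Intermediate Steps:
A = -15 (A = -17 + 2 = -15)
K(U) = 32/U
Z(V, C) = -7/15 (Z(V, C) = -21*1/45 = -7/15)
(-1626 + Z(-16, A)) - K(-5*3 + 3) = (-1626 - 7/15) - 32/(-5*3 + 3) = -24397/15 - 32/(-15 + 3) = -24397/15 - 32/(-12) = -24397/15 - 32*(-1)/12 = -24397/15 - 1*(-8/3) = -24397/15 + 8/3 = -8119/5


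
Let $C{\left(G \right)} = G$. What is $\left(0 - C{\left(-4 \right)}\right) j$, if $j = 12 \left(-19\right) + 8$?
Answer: $-880$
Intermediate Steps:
$j = -220$ ($j = -228 + 8 = -220$)
$\left(0 - C{\left(-4 \right)}\right) j = \left(0 - -4\right) \left(-220\right) = \left(0 + 4\right) \left(-220\right) = 4 \left(-220\right) = -880$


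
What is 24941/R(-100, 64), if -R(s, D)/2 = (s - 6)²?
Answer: -24941/22472 ≈ -1.1099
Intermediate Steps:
R(s, D) = -2*(-6 + s)² (R(s, D) = -2*(s - 6)² = -2*(-6 + s)²)
24941/R(-100, 64) = 24941/((-2*(-6 - 100)²)) = 24941/((-2*(-106)²)) = 24941/((-2*11236)) = 24941/(-22472) = 24941*(-1/22472) = -24941/22472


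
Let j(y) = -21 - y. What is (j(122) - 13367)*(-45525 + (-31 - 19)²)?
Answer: 581267750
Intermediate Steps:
(j(122) - 13367)*(-45525 + (-31 - 19)²) = ((-21 - 1*122) - 13367)*(-45525 + (-31 - 19)²) = ((-21 - 122) - 13367)*(-45525 + (-50)²) = (-143 - 13367)*(-45525 + 2500) = -13510*(-43025) = 581267750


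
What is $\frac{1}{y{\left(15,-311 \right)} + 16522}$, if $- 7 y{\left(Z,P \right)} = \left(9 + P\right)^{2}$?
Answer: $\frac{7}{24450} \approx 0.0002863$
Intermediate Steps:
$y{\left(Z,P \right)} = - \frac{\left(9 + P\right)^{2}}{7}$
$\frac{1}{y{\left(15,-311 \right)} + 16522} = \frac{1}{- \frac{\left(9 - 311\right)^{2}}{7} + 16522} = \frac{1}{- \frac{\left(-302\right)^{2}}{7} + 16522} = \frac{1}{\left(- \frac{1}{7}\right) 91204 + 16522} = \frac{1}{- \frac{91204}{7} + 16522} = \frac{1}{\frac{24450}{7}} = \frac{7}{24450}$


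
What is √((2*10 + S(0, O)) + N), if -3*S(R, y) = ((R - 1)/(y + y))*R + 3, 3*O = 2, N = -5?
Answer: √14 ≈ 3.7417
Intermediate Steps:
O = ⅔ (O = (⅓)*2 = ⅔ ≈ 0.66667)
S(R, y) = -1 - R*(-1 + R)/(6*y) (S(R, y) = -(((R - 1)/(y + y))*R + 3)/3 = -(((-1 + R)/((2*y)))*R + 3)/3 = -(((-1 + R)*(1/(2*y)))*R + 3)/3 = -(((-1 + R)/(2*y))*R + 3)/3 = -(R*(-1 + R)/(2*y) + 3)/3 = -(3 + R*(-1 + R)/(2*y))/3 = -1 - R*(-1 + R)/(6*y))
√((2*10 + S(0, O)) + N) = √((2*10 + (0 - 1*0² - 6*⅔)/(6*(⅔))) - 5) = √((20 + (⅙)*(3/2)*(0 - 1*0 - 4)) - 5) = √((20 + (⅙)*(3/2)*(0 + 0 - 4)) - 5) = √((20 + (⅙)*(3/2)*(-4)) - 5) = √((20 - 1) - 5) = √(19 - 5) = √14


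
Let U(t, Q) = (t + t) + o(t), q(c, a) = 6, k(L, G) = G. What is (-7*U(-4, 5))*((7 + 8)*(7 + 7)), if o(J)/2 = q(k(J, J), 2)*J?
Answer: 82320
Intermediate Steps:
o(J) = 12*J (o(J) = 2*(6*J) = 12*J)
U(t, Q) = 14*t (U(t, Q) = (t + t) + 12*t = 2*t + 12*t = 14*t)
(-7*U(-4, 5))*((7 + 8)*(7 + 7)) = (-98*(-4))*((7 + 8)*(7 + 7)) = (-7*(-56))*(15*14) = 392*210 = 82320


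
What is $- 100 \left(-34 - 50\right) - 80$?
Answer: $8320$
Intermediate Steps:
$- 100 \left(-34 - 50\right) - 80 = \left(-100\right) \left(-84\right) - 80 = 8400 - 80 = 8320$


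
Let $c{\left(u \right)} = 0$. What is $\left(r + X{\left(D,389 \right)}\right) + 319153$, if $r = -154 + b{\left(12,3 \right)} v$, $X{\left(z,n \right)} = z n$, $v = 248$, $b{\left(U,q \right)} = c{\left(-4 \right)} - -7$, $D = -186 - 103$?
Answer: $208314$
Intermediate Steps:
$D = -289$
$b{\left(U,q \right)} = 7$ ($b{\left(U,q \right)} = 0 - -7 = 0 + 7 = 7$)
$X{\left(z,n \right)} = n z$
$r = 1582$ ($r = -154 + 7 \cdot 248 = -154 + 1736 = 1582$)
$\left(r + X{\left(D,389 \right)}\right) + 319153 = \left(1582 + 389 \left(-289\right)\right) + 319153 = \left(1582 - 112421\right) + 319153 = -110839 + 319153 = 208314$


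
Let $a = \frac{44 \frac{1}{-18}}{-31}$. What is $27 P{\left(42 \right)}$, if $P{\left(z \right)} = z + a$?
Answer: $\frac{35220}{31} \approx 1136.1$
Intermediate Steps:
$a = \frac{22}{279}$ ($a = 44 \left(- \frac{1}{18}\right) \left(- \frac{1}{31}\right) = \left(- \frac{22}{9}\right) \left(- \frac{1}{31}\right) = \frac{22}{279} \approx 0.078853$)
$P{\left(z \right)} = \frac{22}{279} + z$ ($P{\left(z \right)} = z + \frac{22}{279} = \frac{22}{279} + z$)
$27 P{\left(42 \right)} = 27 \left(\frac{22}{279} + 42\right) = 27 \cdot \frac{11740}{279} = \frac{35220}{31}$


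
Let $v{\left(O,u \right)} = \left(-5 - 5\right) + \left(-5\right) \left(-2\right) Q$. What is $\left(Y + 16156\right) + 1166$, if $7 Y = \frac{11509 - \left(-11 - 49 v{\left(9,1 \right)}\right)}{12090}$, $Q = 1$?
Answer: $\frac{48865746}{2821} \approx 17322.0$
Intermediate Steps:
$v{\left(O,u \right)} = 0$ ($v{\left(O,u \right)} = \left(-5 - 5\right) + \left(-5\right) \left(-2\right) 1 = -10 + 10 \cdot 1 = -10 + 10 = 0$)
$Y = \frac{384}{2821}$ ($Y = \frac{\left(11509 - \left(-11 - 0\right)\right) \frac{1}{12090}}{7} = \frac{\left(11509 - \left(-11 + 0\right)\right) \frac{1}{12090}}{7} = \frac{\left(11509 - -11\right) \frac{1}{12090}}{7} = \frac{\left(11509 + 11\right) \frac{1}{12090}}{7} = \frac{11520 \cdot \frac{1}{12090}}{7} = \frac{1}{7} \cdot \frac{384}{403} = \frac{384}{2821} \approx 0.13612$)
$\left(Y + 16156\right) + 1166 = \left(\frac{384}{2821} + 16156\right) + 1166 = \frac{45576460}{2821} + 1166 = \frac{48865746}{2821}$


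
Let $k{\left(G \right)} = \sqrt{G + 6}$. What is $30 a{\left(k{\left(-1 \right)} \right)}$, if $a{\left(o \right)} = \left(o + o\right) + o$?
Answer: $90 \sqrt{5} \approx 201.25$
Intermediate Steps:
$k{\left(G \right)} = \sqrt{6 + G}$
$a{\left(o \right)} = 3 o$ ($a{\left(o \right)} = 2 o + o = 3 o$)
$30 a{\left(k{\left(-1 \right)} \right)} = 30 \cdot 3 \sqrt{6 - 1} = 30 \cdot 3 \sqrt{5} = 90 \sqrt{5}$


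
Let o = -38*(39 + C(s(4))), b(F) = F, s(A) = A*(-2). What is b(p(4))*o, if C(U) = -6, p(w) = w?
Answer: -5016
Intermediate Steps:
s(A) = -2*A
o = -1254 (o = -38*(39 - 6) = -38*33 = -1254)
b(p(4))*o = 4*(-1254) = -5016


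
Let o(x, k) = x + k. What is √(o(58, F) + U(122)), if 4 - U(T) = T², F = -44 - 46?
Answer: 8*I*√233 ≈ 122.11*I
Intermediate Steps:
F = -90
o(x, k) = k + x
U(T) = 4 - T²
√(o(58, F) + U(122)) = √((-90 + 58) + (4 - 1*122²)) = √(-32 + (4 - 1*14884)) = √(-32 + (4 - 14884)) = √(-32 - 14880) = √(-14912) = 8*I*√233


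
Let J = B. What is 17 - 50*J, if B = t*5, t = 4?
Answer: -983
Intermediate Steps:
B = 20 (B = 4*5 = 20)
J = 20
17 - 50*J = 17 - 50*20 = 17 - 1000 = -983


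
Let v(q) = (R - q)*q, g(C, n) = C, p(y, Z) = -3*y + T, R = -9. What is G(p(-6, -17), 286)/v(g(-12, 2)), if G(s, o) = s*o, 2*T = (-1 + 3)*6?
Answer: -572/3 ≈ -190.67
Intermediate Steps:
T = 6 (T = ((-1 + 3)*6)/2 = (2*6)/2 = (1/2)*12 = 6)
p(y, Z) = 6 - 3*y (p(y, Z) = -3*y + 6 = 6 - 3*y)
v(q) = q*(-9 - q) (v(q) = (-9 - q)*q = q*(-9 - q))
G(s, o) = o*s
G(p(-6, -17), 286)/v(g(-12, 2)) = (286*(6 - 3*(-6)))/((-1*(-12)*(9 - 12))) = (286*(6 + 18))/((-1*(-12)*(-3))) = (286*24)/(-36) = 6864*(-1/36) = -572/3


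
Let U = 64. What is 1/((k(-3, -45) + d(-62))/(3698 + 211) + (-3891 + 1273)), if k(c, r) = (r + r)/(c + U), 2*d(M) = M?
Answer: -238449/624261463 ≈ -0.00038197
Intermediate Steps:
d(M) = M/2
k(c, r) = 2*r/(64 + c) (k(c, r) = (r + r)/(c + 64) = (2*r)/(64 + c) = 2*r/(64 + c))
1/((k(-3, -45) + d(-62))/(3698 + 211) + (-3891 + 1273)) = 1/((2*(-45)/(64 - 3) + (½)*(-62))/(3698 + 211) + (-3891 + 1273)) = 1/((2*(-45)/61 - 31)/3909 - 2618) = 1/((2*(-45)*(1/61) - 31)*(1/3909) - 2618) = 1/((-90/61 - 31)*(1/3909) - 2618) = 1/(-1981/61*1/3909 - 2618) = 1/(-1981/238449 - 2618) = 1/(-624261463/238449) = -238449/624261463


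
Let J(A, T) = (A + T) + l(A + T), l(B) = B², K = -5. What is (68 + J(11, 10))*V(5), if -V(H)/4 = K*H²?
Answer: 265000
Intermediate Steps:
J(A, T) = A + T + (A + T)² (J(A, T) = (A + T) + (A + T)² = A + T + (A + T)²)
V(H) = 20*H² (V(H) = -(-20)*H² = 20*H²)
(68 + J(11, 10))*V(5) = (68 + (11 + 10 + (11 + 10)²))*(20*5²) = (68 + (11 + 10 + 21²))*(20*25) = (68 + (11 + 10 + 441))*500 = (68 + 462)*500 = 530*500 = 265000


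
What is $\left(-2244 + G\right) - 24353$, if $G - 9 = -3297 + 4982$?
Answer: $-24903$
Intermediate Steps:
$G = 1694$ ($G = 9 + \left(-3297 + 4982\right) = 9 + 1685 = 1694$)
$\left(-2244 + G\right) - 24353 = \left(-2244 + 1694\right) - 24353 = -550 - 24353 = -24903$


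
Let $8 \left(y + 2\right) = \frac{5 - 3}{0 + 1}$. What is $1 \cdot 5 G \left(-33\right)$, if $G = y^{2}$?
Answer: $- \frac{8085}{16} \approx -505.31$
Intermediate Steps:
$y = - \frac{7}{4}$ ($y = -2 + \frac{\left(5 - 3\right) \frac{1}{0 + 1}}{8} = -2 + \frac{2 \cdot 1^{-1}}{8} = -2 + \frac{2 \cdot 1}{8} = -2 + \frac{1}{8} \cdot 2 = -2 + \frac{1}{4} = - \frac{7}{4} \approx -1.75$)
$G = \frac{49}{16}$ ($G = \left(- \frac{7}{4}\right)^{2} = \frac{49}{16} \approx 3.0625$)
$1 \cdot 5 G \left(-33\right) = 1 \cdot 5 \cdot \frac{49}{16} \left(-33\right) = 5 \cdot \frac{49}{16} \left(-33\right) = \frac{245}{16} \left(-33\right) = - \frac{8085}{16}$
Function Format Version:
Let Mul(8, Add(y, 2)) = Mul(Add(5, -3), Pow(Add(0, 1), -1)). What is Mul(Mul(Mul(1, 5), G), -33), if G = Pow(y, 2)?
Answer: Rational(-8085, 16) ≈ -505.31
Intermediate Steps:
y = Rational(-7, 4) (y = Add(-2, Mul(Rational(1, 8), Mul(Add(5, -3), Pow(Add(0, 1), -1)))) = Add(-2, Mul(Rational(1, 8), Mul(2, Pow(1, -1)))) = Add(-2, Mul(Rational(1, 8), Mul(2, 1))) = Add(-2, Mul(Rational(1, 8), 2)) = Add(-2, Rational(1, 4)) = Rational(-7, 4) ≈ -1.7500)
G = Rational(49, 16) (G = Pow(Rational(-7, 4), 2) = Rational(49, 16) ≈ 3.0625)
Mul(Mul(Mul(1, 5), G), -33) = Mul(Mul(Mul(1, 5), Rational(49, 16)), -33) = Mul(Mul(5, Rational(49, 16)), -33) = Mul(Rational(245, 16), -33) = Rational(-8085, 16)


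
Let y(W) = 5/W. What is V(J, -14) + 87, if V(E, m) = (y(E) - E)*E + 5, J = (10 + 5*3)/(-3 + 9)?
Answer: 2867/36 ≈ 79.639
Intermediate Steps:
J = 25/6 (J = (10 + 15)/6 = 25*(1/6) = 25/6 ≈ 4.1667)
V(E, m) = 5 + E*(-E + 5/E) (V(E, m) = (5/E - E)*E + 5 = (-E + 5/E)*E + 5 = E*(-E + 5/E) + 5 = 5 + E*(-E + 5/E))
V(J, -14) + 87 = (10 - (25/6)**2) + 87 = (10 - 1*625/36) + 87 = (10 - 625/36) + 87 = -265/36 + 87 = 2867/36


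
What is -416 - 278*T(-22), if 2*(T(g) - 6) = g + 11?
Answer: -555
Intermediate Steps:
T(g) = 23/2 + g/2 (T(g) = 6 + (g + 11)/2 = 6 + (11 + g)/2 = 6 + (11/2 + g/2) = 23/2 + g/2)
-416 - 278*T(-22) = -416 - 278*(23/2 + (1/2)*(-22)) = -416 - 278*(23/2 - 11) = -416 - 278*1/2 = -416 - 139 = -555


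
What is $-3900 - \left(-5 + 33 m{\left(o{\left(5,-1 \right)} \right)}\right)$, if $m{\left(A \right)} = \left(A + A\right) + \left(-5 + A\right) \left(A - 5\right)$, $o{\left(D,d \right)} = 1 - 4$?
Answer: $-5809$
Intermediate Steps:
$o{\left(D,d \right)} = -3$
$m{\left(A \right)} = \left(-5 + A\right)^{2} + 2 A$ ($m{\left(A \right)} = 2 A + \left(-5 + A\right) \left(-5 + A\right) = 2 A + \left(-5 + A\right)^{2} = \left(-5 + A\right)^{2} + 2 A$)
$-3900 - \left(-5 + 33 m{\left(o{\left(5,-1 \right)} \right)}\right) = -3900 + \left(5 - 33 \left(\left(-5 - 3\right)^{2} + 2 \left(-3\right)\right)\right) = -3900 + \left(5 - 33 \left(\left(-8\right)^{2} - 6\right)\right) = -3900 + \left(5 - 33 \left(64 - 6\right)\right) = -3900 + \left(5 - 1914\right) = -3900 - 1909 = -5809$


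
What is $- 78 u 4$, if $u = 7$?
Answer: $-2184$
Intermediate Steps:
$- 78 u 4 = \left(-78\right) 7 \cdot 4 = \left(-546\right) 4 = -2184$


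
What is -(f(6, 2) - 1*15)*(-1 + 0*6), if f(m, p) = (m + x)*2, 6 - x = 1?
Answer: 7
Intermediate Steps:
x = 5 (x = 6 - 1*1 = 6 - 1 = 5)
f(m, p) = 10 + 2*m (f(m, p) = (m + 5)*2 = (5 + m)*2 = 10 + 2*m)
-(f(6, 2) - 1*15)*(-1 + 0*6) = -((10 + 2*6) - 1*15)*(-1 + 0*6) = -((10 + 12) - 15)*(-1 + 0) = -(22 - 15)*(-1) = -7*(-1) = -1*(-7) = 7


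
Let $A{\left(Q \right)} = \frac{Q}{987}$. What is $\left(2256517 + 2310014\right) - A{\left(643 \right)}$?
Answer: $\frac{4507165454}{987} \approx 4.5665 \cdot 10^{6}$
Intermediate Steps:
$A{\left(Q \right)} = \frac{Q}{987}$ ($A{\left(Q \right)} = Q \frac{1}{987} = \frac{Q}{987}$)
$\left(2256517 + 2310014\right) - A{\left(643 \right)} = \left(2256517 + 2310014\right) - \frac{1}{987} \cdot 643 = 4566531 - \frac{643}{987} = \frac{4507165454}{987}$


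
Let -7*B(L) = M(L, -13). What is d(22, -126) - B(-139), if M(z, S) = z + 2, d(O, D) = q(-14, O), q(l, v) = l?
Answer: -235/7 ≈ -33.571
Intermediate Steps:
d(O, D) = -14
M(z, S) = 2 + z
B(L) = -2/7 - L/7 (B(L) = -(2 + L)/7 = -2/7 - L/7)
d(22, -126) - B(-139) = -14 - (-2/7 - ⅐*(-139)) = -14 - (-2/7 + 139/7) = -14 - 1*137/7 = -14 - 137/7 = -235/7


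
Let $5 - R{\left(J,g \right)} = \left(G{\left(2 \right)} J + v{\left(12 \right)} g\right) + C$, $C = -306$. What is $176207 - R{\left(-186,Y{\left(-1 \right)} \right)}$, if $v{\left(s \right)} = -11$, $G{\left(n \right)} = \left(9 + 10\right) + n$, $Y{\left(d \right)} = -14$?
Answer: $172144$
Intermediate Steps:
$G{\left(n \right)} = 19 + n$
$R{\left(J,g \right)} = 311 - 21 J + 11 g$ ($R{\left(J,g \right)} = 5 - \left(\left(\left(19 + 2\right) J - 11 g\right) - 306\right) = 5 - \left(\left(21 J - 11 g\right) - 306\right) = 5 - \left(\left(- 11 g + 21 J\right) - 306\right) = 5 - \left(-306 - 11 g + 21 J\right) = 5 + \left(306 - 21 J + 11 g\right) = 311 - 21 J + 11 g$)
$176207 - R{\left(-186,Y{\left(-1 \right)} \right)} = 176207 - \left(311 - -3906 + 11 \left(-14\right)\right) = 176207 - \left(311 + 3906 - 154\right) = 176207 - 4063 = 172144$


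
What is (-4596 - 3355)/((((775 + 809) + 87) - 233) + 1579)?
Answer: -7951/3017 ≈ -2.6354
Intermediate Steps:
(-4596 - 3355)/((((775 + 809) + 87) - 233) + 1579) = -7951/(((1584 + 87) - 233) + 1579) = -7951/((1671 - 233) + 1579) = -7951/(1438 + 1579) = -7951/3017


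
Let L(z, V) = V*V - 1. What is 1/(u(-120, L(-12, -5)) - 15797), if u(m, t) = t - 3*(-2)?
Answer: -1/15767 ≈ -6.3424e-5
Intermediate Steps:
L(z, V) = -1 + V² (L(z, V) = V² - 1 = -1 + V²)
u(m, t) = 6 + t (u(m, t) = t + 6 = 6 + t)
1/(u(-120, L(-12, -5)) - 15797) = 1/((6 + (-1 + (-5)²)) - 15797) = 1/((6 + (-1 + 25)) - 15797) = 1/((6 + 24) - 15797) = 1/(30 - 15797) = 1/(-15767) = -1/15767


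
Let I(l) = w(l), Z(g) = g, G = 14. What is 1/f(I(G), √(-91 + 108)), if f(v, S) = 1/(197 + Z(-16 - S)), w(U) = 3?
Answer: 181 - √17 ≈ 176.88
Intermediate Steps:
I(l) = 3
f(v, S) = 1/(181 - S) (f(v, S) = 1/(197 + (-16 - S)) = 1/(181 - S))
1/f(I(G), √(-91 + 108)) = 1/(-1/(-181 + √(-91 + 108))) = 1/(-1/(-181 + √17)) = 181 - √17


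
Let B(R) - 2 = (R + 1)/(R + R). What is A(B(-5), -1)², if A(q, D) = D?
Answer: 1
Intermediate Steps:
B(R) = 2 + (1 + R)/(2*R) (B(R) = 2 + (R + 1)/(R + R) = 2 + (1 + R)/((2*R)) = 2 + (1 + R)*(1/(2*R)) = 2 + (1 + R)/(2*R))
A(B(-5), -1)² = (-1)² = 1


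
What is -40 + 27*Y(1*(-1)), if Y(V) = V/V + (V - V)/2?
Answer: -13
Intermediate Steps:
Y(V) = 1 (Y(V) = 1 + 0*(½) = 1 + 0 = 1)
-40 + 27*Y(1*(-1)) = -40 + 27*1 = -40 + 27 = -13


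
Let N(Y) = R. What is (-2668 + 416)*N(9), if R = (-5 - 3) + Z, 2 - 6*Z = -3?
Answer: 48418/3 ≈ 16139.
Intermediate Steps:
Z = 5/6 (Z = 1/3 - 1/6*(-3) = 1/3 + 1/2 = 5/6 ≈ 0.83333)
R = -43/6 (R = (-5 - 3) + 5/6 = -8 + 5/6 = -43/6 ≈ -7.1667)
N(Y) = -43/6
(-2668 + 416)*N(9) = (-2668 + 416)*(-43/6) = -2252*(-43/6) = 48418/3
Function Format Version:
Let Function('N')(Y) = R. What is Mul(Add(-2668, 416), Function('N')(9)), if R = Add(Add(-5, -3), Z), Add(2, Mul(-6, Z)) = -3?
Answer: Rational(48418, 3) ≈ 16139.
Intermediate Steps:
Z = Rational(5, 6) (Z = Add(Rational(1, 3), Mul(Rational(-1, 6), -3)) = Add(Rational(1, 3), Rational(1, 2)) = Rational(5, 6) ≈ 0.83333)
R = Rational(-43, 6) (R = Add(Add(-5, -3), Rational(5, 6)) = Add(-8, Rational(5, 6)) = Rational(-43, 6) ≈ -7.1667)
Function('N')(Y) = Rational(-43, 6)
Mul(Add(-2668, 416), Function('N')(9)) = Mul(Add(-2668, 416), Rational(-43, 6)) = Mul(-2252, Rational(-43, 6)) = Rational(48418, 3)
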